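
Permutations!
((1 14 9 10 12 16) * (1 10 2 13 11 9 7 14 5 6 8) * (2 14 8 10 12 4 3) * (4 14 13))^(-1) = (1 8 7 14 10 6 5)(2 3 4)(9 11 13)(12 16)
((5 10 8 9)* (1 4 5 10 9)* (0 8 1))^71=((0 8)(1 4 5 9 10))^71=(0 8)(1 4 5 9 10)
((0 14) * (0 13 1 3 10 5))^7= (14)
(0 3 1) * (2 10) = (0 3 1)(2 10) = [3, 0, 10, 1, 4, 5, 6, 7, 8, 9, 2]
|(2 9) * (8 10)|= 2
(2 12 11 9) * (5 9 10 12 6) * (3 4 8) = (2 6 5 9)(3 4 8)(10 12 11) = [0, 1, 6, 4, 8, 9, 5, 7, 3, 2, 12, 10, 11]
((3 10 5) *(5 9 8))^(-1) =((3 10 9 8 5))^(-1) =(3 5 8 9 10)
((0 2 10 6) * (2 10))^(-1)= ((0 10 6))^(-1)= (0 6 10)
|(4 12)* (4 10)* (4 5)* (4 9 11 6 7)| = |(4 12 10 5 9 11 6 7)| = 8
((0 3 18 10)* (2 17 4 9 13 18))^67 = ((0 3 2 17 4 9 13 18 10))^67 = (0 4 10 17 18 2 13 3 9)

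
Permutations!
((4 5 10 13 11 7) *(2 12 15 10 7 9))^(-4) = ((2 12 15 10 13 11 9)(4 5 7))^(-4) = (2 10 9 15 11 12 13)(4 7 5)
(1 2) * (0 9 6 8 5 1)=(0 9 6 8 5 1 2)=[9, 2, 0, 3, 4, 1, 8, 7, 5, 6]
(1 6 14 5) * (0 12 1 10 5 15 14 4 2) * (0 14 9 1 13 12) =(1 6 4 2 14 15 9)(5 10)(12 13) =[0, 6, 14, 3, 2, 10, 4, 7, 8, 1, 5, 11, 13, 12, 15, 9]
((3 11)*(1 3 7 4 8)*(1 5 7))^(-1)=(1 11 3)(4 7 5 8)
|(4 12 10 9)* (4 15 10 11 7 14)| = 15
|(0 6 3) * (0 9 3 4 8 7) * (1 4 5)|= 14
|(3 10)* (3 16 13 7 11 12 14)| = 8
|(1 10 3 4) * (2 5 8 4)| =|(1 10 3 2 5 8 4)| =7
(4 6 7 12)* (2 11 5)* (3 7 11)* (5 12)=(2 3 7 5)(4 6 11 12)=[0, 1, 3, 7, 6, 2, 11, 5, 8, 9, 10, 12, 4]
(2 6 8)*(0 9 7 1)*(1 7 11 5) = [9, 0, 6, 3, 4, 1, 8, 7, 2, 11, 10, 5] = (0 9 11 5 1)(2 6 8)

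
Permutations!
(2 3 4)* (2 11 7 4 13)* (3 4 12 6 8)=(2 4 11 7 12 6 8 3 13)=[0, 1, 4, 13, 11, 5, 8, 12, 3, 9, 10, 7, 6, 2]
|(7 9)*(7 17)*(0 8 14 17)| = 6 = |(0 8 14 17 7 9)|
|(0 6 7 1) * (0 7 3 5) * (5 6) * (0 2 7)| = 10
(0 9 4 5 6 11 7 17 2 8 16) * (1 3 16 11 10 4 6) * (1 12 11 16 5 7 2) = (0 9 6 10 4 7 17 1 3 5 12 11 2 8 16) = [9, 3, 8, 5, 7, 12, 10, 17, 16, 6, 4, 2, 11, 13, 14, 15, 0, 1]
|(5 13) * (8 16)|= |(5 13)(8 16)|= 2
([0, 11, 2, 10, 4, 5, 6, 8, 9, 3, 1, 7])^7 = (11)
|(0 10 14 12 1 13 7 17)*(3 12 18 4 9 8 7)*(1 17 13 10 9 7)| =|(0 9 8 1 10 14 18 4 7 13 3 12 17)| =13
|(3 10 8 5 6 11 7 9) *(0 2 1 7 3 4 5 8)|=|(0 2 1 7 9 4 5 6 11 3 10)|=11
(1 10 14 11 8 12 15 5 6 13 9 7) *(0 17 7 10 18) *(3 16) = (0 17 7 1 18)(3 16)(5 6 13 9 10 14 11 8 12 15) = [17, 18, 2, 16, 4, 6, 13, 1, 12, 10, 14, 8, 15, 9, 11, 5, 3, 7, 0]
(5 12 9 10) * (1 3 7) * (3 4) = (1 4 3 7)(5 12 9 10) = [0, 4, 2, 7, 3, 12, 6, 1, 8, 10, 5, 11, 9]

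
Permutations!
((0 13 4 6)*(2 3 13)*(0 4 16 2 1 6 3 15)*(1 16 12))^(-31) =((0 16 2 15)(1 6 4 3 13 12))^(-31) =(0 16 2 15)(1 12 13 3 4 6)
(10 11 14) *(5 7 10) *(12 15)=(5 7 10 11 14)(12 15)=[0, 1, 2, 3, 4, 7, 6, 10, 8, 9, 11, 14, 15, 13, 5, 12]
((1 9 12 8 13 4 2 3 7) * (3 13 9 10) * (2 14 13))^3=((1 10 3 7)(4 14 13)(8 9 12))^3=(14)(1 7 3 10)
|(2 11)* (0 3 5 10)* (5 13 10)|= |(0 3 13 10)(2 11)|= 4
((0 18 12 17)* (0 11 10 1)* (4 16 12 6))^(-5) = (0 12)(1 16)(4 10)(6 11)(17 18)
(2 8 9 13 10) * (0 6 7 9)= [6, 1, 8, 3, 4, 5, 7, 9, 0, 13, 2, 11, 12, 10]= (0 6 7 9 13 10 2 8)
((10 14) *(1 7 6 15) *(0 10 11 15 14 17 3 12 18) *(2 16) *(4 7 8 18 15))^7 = ((0 10 17 3 12 15 1 8 18)(2 16)(4 7 6 14 11))^7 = (0 8 15 3 10 18 1 12 17)(2 16)(4 6 11 7 14)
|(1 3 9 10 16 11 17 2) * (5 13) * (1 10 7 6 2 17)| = |(17)(1 3 9 7 6 2 10 16 11)(5 13)| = 18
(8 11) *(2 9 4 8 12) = [0, 1, 9, 3, 8, 5, 6, 7, 11, 4, 10, 12, 2] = (2 9 4 8 11 12)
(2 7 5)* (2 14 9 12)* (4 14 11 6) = (2 7 5 11 6 4 14 9 12) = [0, 1, 7, 3, 14, 11, 4, 5, 8, 12, 10, 6, 2, 13, 9]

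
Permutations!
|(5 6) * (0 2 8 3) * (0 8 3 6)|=|(0 2 3 8 6 5)|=6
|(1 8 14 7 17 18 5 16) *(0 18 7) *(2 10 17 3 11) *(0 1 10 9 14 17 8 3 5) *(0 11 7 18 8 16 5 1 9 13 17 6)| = 30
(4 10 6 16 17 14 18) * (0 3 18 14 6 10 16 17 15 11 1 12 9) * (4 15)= (0 3 18 15 11 1 12 9)(4 16)(6 17)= [3, 12, 2, 18, 16, 5, 17, 7, 8, 0, 10, 1, 9, 13, 14, 11, 4, 6, 15]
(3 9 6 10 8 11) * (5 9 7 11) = (3 7 11)(5 9 6 10 8) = [0, 1, 2, 7, 4, 9, 10, 11, 5, 6, 8, 3]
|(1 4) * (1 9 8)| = |(1 4 9 8)| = 4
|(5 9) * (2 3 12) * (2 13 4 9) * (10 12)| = |(2 3 10 12 13 4 9 5)| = 8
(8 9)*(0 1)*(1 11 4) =(0 11 4 1)(8 9) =[11, 0, 2, 3, 1, 5, 6, 7, 9, 8, 10, 4]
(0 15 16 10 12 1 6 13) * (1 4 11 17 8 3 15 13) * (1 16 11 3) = (0 13)(1 6 16 10 12 4 3 15 11 17 8) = [13, 6, 2, 15, 3, 5, 16, 7, 1, 9, 12, 17, 4, 0, 14, 11, 10, 8]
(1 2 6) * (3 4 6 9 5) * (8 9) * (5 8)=(1 2 5 3 4 6)(8 9)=[0, 2, 5, 4, 6, 3, 1, 7, 9, 8]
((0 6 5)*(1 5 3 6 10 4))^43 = ((0 10 4 1 5)(3 6))^43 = (0 1 10 5 4)(3 6)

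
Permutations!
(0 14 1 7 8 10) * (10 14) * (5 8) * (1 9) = [10, 7, 2, 3, 4, 8, 6, 5, 14, 1, 0, 11, 12, 13, 9] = (0 10)(1 7 5 8 14 9)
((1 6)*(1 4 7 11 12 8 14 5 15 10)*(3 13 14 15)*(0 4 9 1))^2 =(0 7 12 15)(1 9 6)(3 14)(4 11 8 10)(5 13) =((0 4 7 11 12 8 15 10)(1 6 9)(3 13 14 5))^2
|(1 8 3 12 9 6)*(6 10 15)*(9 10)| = |(1 8 3 12 10 15 6)| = 7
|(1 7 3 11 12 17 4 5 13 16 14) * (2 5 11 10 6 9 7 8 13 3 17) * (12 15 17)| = 40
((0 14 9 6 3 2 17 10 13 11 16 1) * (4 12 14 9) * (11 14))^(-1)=((0 9 6 3 2 17 10 13 14 4 12 11 16 1))^(-1)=(0 1 16 11 12 4 14 13 10 17 2 3 6 9)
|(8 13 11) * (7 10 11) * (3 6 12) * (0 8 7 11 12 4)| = |(0 8 13 11 7 10 12 3 6 4)| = 10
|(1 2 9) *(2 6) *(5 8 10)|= 12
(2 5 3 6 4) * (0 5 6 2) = [5, 1, 6, 2, 0, 3, 4] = (0 5 3 2 6 4)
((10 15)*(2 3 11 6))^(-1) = (2 6 11 3)(10 15)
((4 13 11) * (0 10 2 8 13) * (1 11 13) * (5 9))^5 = (13)(0 11 8 10 4 1 2)(5 9)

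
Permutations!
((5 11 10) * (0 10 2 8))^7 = (0 10 5 11 2 8)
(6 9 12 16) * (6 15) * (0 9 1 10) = (0 9 12 16 15 6 1 10) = [9, 10, 2, 3, 4, 5, 1, 7, 8, 12, 0, 11, 16, 13, 14, 6, 15]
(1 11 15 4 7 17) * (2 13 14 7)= (1 11 15 4 2 13 14 7 17)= [0, 11, 13, 3, 2, 5, 6, 17, 8, 9, 10, 15, 12, 14, 7, 4, 16, 1]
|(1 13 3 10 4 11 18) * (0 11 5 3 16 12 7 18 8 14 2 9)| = |(0 11 8 14 2 9)(1 13 16 12 7 18)(3 10 4 5)| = 12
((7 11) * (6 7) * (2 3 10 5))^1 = (2 3 10 5)(6 7 11)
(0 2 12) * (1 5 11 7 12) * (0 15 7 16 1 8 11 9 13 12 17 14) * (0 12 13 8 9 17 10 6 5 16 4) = (0 2 9 8 11 4)(1 16)(5 17 14 12 15 7 10 6) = [2, 16, 9, 3, 0, 17, 5, 10, 11, 8, 6, 4, 15, 13, 12, 7, 1, 14]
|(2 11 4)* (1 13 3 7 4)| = |(1 13 3 7 4 2 11)| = 7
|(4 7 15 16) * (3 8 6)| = |(3 8 6)(4 7 15 16)| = 12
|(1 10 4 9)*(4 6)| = |(1 10 6 4 9)| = 5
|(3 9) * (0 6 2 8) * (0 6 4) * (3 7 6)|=|(0 4)(2 8 3 9 7 6)|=6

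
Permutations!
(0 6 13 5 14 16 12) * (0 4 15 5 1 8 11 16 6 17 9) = (0 17 9)(1 8 11 16 12 4 15 5 14 6 13) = [17, 8, 2, 3, 15, 14, 13, 7, 11, 0, 10, 16, 4, 1, 6, 5, 12, 9]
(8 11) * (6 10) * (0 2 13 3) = (0 2 13 3)(6 10)(8 11) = [2, 1, 13, 0, 4, 5, 10, 7, 11, 9, 6, 8, 12, 3]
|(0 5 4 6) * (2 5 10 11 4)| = |(0 10 11 4 6)(2 5)| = 10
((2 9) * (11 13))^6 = ((2 9)(11 13))^6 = (13)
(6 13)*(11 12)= (6 13)(11 12)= [0, 1, 2, 3, 4, 5, 13, 7, 8, 9, 10, 12, 11, 6]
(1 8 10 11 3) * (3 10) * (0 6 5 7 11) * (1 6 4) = (0 4 1 8 3 6 5 7 11 10) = [4, 8, 2, 6, 1, 7, 5, 11, 3, 9, 0, 10]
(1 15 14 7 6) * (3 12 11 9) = (1 15 14 7 6)(3 12 11 9) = [0, 15, 2, 12, 4, 5, 1, 6, 8, 3, 10, 9, 11, 13, 7, 14]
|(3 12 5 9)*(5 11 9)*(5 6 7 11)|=7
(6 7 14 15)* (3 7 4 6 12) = [0, 1, 2, 7, 6, 5, 4, 14, 8, 9, 10, 11, 3, 13, 15, 12] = (3 7 14 15 12)(4 6)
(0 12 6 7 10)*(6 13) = (0 12 13 6 7 10) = [12, 1, 2, 3, 4, 5, 7, 10, 8, 9, 0, 11, 13, 6]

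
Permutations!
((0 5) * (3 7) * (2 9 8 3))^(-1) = ((0 5)(2 9 8 3 7))^(-1) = (0 5)(2 7 3 8 9)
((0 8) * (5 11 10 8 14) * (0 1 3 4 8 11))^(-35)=((0 14 5)(1 3 4 8)(10 11))^(-35)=(0 14 5)(1 3 4 8)(10 11)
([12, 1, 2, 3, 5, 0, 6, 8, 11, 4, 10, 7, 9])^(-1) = (0 5 4 9 12)(7 11 8)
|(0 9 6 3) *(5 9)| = 5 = |(0 5 9 6 3)|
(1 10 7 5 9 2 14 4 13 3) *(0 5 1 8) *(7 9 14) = [5, 10, 7, 8, 13, 14, 6, 1, 0, 2, 9, 11, 12, 3, 4] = (0 5 14 4 13 3 8)(1 10 9 2 7)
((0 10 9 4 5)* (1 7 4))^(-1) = ((0 10 9 1 7 4 5))^(-1) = (0 5 4 7 1 9 10)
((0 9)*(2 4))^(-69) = ((0 9)(2 4))^(-69) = (0 9)(2 4)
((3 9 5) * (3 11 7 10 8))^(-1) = (3 8 10 7 11 5 9)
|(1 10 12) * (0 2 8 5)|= 12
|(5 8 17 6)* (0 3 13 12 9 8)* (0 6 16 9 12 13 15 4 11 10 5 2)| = |(0 3 15 4 11 10 5 6 2)(8 17 16 9)| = 36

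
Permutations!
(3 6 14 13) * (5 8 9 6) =[0, 1, 2, 5, 4, 8, 14, 7, 9, 6, 10, 11, 12, 3, 13] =(3 5 8 9 6 14 13)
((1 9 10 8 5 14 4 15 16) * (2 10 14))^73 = (1 9 14 4 15 16)(2 10 8 5)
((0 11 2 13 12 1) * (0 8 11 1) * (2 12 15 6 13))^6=(15)(0 1 8 11 12)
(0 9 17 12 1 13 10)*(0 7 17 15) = (0 9 15)(1 13 10 7 17 12) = [9, 13, 2, 3, 4, 5, 6, 17, 8, 15, 7, 11, 1, 10, 14, 0, 16, 12]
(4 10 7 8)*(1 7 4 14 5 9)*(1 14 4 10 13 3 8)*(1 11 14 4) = [0, 7, 2, 8, 13, 9, 6, 11, 1, 4, 10, 14, 12, 3, 5] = (1 7 11 14 5 9 4 13 3 8)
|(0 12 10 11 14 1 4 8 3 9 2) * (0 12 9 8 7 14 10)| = 4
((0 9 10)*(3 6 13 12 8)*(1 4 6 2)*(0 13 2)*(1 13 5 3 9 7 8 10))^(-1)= (0 3 5 10 12 13 2 6 4 1 9 8 7)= ((0 7 8 9 1 4 6 2 13 12 10 5 3))^(-1)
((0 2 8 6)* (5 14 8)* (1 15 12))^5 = ((0 2 5 14 8 6)(1 15 12))^5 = (0 6 8 14 5 2)(1 12 15)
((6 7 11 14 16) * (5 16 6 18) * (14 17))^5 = (5 18 16)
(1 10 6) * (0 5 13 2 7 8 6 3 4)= (0 5 13 2 7 8 6 1 10 3 4)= [5, 10, 7, 4, 0, 13, 1, 8, 6, 9, 3, 11, 12, 2]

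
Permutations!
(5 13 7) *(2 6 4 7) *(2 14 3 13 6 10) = (2 10)(3 13 14)(4 7 5 6) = [0, 1, 10, 13, 7, 6, 4, 5, 8, 9, 2, 11, 12, 14, 3]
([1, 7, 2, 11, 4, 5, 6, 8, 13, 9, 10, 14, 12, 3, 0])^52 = [13, 3, 2, 1, 4, 5, 6, 11, 14, 9, 10, 7, 12, 0, 8]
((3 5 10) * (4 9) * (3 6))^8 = ((3 5 10 6)(4 9))^8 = (10)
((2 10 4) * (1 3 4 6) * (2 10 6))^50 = (1 4 2)(3 10 6)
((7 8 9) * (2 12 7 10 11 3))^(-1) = (2 3 11 10 9 8 7 12)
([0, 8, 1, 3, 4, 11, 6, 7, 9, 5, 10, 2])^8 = [0, 9, 8, 3, 4, 2, 6, 7, 5, 11, 10, 1]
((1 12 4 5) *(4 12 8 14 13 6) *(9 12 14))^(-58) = (1 13 8 6 9 4 12 5 14)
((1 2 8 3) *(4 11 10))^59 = (1 3 8 2)(4 10 11)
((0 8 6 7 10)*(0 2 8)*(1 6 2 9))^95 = (10)(2 8) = ((1 6 7 10 9)(2 8))^95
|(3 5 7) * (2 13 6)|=|(2 13 6)(3 5 7)|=3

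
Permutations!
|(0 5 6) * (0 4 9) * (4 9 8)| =|(0 5 6 9)(4 8)| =4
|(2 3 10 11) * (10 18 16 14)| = |(2 3 18 16 14 10 11)| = 7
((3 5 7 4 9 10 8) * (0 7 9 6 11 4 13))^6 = ((0 7 13)(3 5 9 10 8)(4 6 11))^6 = (13)(3 5 9 10 8)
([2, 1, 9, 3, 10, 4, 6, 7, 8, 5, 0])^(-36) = (10)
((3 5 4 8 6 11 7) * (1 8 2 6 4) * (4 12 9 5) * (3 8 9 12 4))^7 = (12)(1 9 5)(2 6 11 7 8 4)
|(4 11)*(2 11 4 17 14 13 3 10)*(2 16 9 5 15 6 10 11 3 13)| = 30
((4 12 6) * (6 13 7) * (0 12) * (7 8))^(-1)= (0 4 6 7 8 13 12)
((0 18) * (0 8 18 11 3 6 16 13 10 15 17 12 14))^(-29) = (0 16 17 11 13 12 3 10 14 6 15)(8 18)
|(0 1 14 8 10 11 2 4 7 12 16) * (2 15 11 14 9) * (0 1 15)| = 21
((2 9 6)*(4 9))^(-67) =(2 4 9 6) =((2 4 9 6))^(-67)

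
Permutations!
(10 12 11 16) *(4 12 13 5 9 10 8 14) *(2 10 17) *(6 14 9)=(2 10 13 5 6 14 4 12 11 16 8 9 17)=[0, 1, 10, 3, 12, 6, 14, 7, 9, 17, 13, 16, 11, 5, 4, 15, 8, 2]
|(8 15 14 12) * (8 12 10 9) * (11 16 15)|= 7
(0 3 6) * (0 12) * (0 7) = (0 3 6 12 7) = [3, 1, 2, 6, 4, 5, 12, 0, 8, 9, 10, 11, 7]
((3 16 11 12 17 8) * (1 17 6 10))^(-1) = ((1 17 8 3 16 11 12 6 10))^(-1) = (1 10 6 12 11 16 3 8 17)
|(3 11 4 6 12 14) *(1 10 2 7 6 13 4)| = 18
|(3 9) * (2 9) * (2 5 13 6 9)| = |(3 5 13 6 9)| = 5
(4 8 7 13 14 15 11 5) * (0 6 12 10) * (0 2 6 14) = [14, 1, 6, 3, 8, 4, 12, 13, 7, 9, 2, 5, 10, 0, 15, 11] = (0 14 15 11 5 4 8 7 13)(2 6 12 10)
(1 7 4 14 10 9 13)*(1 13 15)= [0, 7, 2, 3, 14, 5, 6, 4, 8, 15, 9, 11, 12, 13, 10, 1]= (1 7 4 14 10 9 15)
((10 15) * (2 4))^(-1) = (2 4)(10 15)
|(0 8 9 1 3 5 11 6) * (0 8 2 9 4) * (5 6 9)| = 10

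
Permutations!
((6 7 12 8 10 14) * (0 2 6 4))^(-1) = ((0 2 6 7 12 8 10 14 4))^(-1) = (0 4 14 10 8 12 7 6 2)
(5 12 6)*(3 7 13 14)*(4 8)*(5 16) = (3 7 13 14)(4 8)(5 12 6 16) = [0, 1, 2, 7, 8, 12, 16, 13, 4, 9, 10, 11, 6, 14, 3, 15, 5]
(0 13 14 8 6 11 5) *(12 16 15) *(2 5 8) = (0 13 14 2 5)(6 11 8)(12 16 15) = [13, 1, 5, 3, 4, 0, 11, 7, 6, 9, 10, 8, 16, 14, 2, 12, 15]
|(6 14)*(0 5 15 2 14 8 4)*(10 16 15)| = |(0 5 10 16 15 2 14 6 8 4)| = 10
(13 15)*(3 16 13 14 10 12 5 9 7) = [0, 1, 2, 16, 4, 9, 6, 3, 8, 7, 12, 11, 5, 15, 10, 14, 13] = (3 16 13 15 14 10 12 5 9 7)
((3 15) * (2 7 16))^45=((2 7 16)(3 15))^45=(16)(3 15)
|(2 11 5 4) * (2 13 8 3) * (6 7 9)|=21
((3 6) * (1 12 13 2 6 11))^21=(13)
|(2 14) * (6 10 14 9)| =5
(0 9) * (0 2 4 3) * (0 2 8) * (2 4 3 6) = (0 9 8)(2 3 4 6) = [9, 1, 3, 4, 6, 5, 2, 7, 0, 8]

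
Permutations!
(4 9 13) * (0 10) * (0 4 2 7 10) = [0, 1, 7, 3, 9, 5, 6, 10, 8, 13, 4, 11, 12, 2] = (2 7 10 4 9 13)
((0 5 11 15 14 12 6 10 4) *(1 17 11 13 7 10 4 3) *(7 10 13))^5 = ((0 5 7 13 10 3 1 17 11 15 14 12 6 4))^5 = (0 3 14 5 1 12 7 17 6 13 11 4 10 15)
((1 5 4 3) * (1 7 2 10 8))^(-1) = (1 8 10 2 7 3 4 5)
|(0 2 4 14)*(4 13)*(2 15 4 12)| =|(0 15 4 14)(2 13 12)| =12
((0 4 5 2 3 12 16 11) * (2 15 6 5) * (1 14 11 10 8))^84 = ((0 4 2 3 12 16 10 8 1 14 11)(5 15 6))^84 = (0 8 3 11 10 2 14 16 4 1 12)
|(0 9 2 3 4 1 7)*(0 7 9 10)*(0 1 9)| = 12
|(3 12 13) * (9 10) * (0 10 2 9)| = 6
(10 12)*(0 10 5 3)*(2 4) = (0 10 12 5 3)(2 4) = [10, 1, 4, 0, 2, 3, 6, 7, 8, 9, 12, 11, 5]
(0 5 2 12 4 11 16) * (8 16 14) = (0 5 2 12 4 11 14 8 16) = [5, 1, 12, 3, 11, 2, 6, 7, 16, 9, 10, 14, 4, 13, 8, 15, 0]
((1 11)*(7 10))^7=((1 11)(7 10))^7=(1 11)(7 10)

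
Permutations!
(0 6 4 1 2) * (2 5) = (0 6 4 1 5 2) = [6, 5, 0, 3, 1, 2, 4]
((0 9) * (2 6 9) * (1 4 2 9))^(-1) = (0 9)(1 6 2 4)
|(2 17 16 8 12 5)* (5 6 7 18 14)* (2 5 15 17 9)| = |(2 9)(6 7 18 14 15 17 16 8 12)| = 18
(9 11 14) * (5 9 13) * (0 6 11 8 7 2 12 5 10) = (0 6 11 14 13 10)(2 12 5 9 8 7) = [6, 1, 12, 3, 4, 9, 11, 2, 7, 8, 0, 14, 5, 10, 13]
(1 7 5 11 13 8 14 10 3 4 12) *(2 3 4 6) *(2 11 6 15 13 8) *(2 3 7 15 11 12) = [0, 15, 7, 11, 2, 6, 12, 5, 14, 9, 4, 8, 1, 3, 10, 13] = (1 15 13 3 11 8 14 10 4 2 7 5 6 12)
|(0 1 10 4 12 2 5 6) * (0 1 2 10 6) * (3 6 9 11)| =15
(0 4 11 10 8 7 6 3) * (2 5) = [4, 1, 5, 0, 11, 2, 3, 6, 7, 9, 8, 10] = (0 4 11 10 8 7 6 3)(2 5)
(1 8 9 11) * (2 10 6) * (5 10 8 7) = (1 7 5 10 6 2 8 9 11) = [0, 7, 8, 3, 4, 10, 2, 5, 9, 11, 6, 1]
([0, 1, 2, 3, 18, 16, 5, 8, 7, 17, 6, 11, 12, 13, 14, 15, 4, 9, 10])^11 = [0, 1, 2, 3, 16, 6, 10, 8, 7, 17, 18, 11, 12, 13, 14, 15, 5, 9, 4]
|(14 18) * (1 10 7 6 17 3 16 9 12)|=18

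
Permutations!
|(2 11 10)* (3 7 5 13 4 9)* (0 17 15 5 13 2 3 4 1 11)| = |(0 17 15 5 2)(1 11 10 3 7 13)(4 9)| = 30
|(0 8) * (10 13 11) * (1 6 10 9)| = 6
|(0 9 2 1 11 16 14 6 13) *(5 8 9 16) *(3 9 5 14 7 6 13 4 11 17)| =|(0 16 7 6 4 11 14 13)(1 17 3 9 2)(5 8)| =40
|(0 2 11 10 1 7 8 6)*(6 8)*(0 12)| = 8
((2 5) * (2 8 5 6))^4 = (8)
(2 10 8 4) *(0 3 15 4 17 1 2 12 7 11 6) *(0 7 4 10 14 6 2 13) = (0 3 15 10 8 17 1 13)(2 14 6 7 11)(4 12) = [3, 13, 14, 15, 12, 5, 7, 11, 17, 9, 8, 2, 4, 0, 6, 10, 16, 1]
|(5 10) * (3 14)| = 2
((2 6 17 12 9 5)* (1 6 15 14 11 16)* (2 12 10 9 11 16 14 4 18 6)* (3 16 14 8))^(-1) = (1 16 3 8 11 12 5 9 10 17 6 18 4 15 2)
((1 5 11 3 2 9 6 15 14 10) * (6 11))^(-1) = (1 10 14 15 6 5)(2 3 11 9)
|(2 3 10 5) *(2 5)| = |(2 3 10)| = 3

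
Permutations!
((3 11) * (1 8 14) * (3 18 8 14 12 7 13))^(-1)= (1 14)(3 13 7 12 8 18 11)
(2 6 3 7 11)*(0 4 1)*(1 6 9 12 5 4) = (0 1)(2 9 12 5 4 6 3 7 11) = [1, 0, 9, 7, 6, 4, 3, 11, 8, 12, 10, 2, 5]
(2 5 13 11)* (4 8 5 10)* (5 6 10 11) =(2 11)(4 8 6 10)(5 13) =[0, 1, 11, 3, 8, 13, 10, 7, 6, 9, 4, 2, 12, 5]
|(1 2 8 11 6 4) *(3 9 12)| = 6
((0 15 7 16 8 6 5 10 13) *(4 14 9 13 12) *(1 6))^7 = ((0 15 7 16 8 1 6 5 10 12 4 14 9 13))^7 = (0 5)(1 9)(4 16)(6 13)(7 12)(8 14)(10 15)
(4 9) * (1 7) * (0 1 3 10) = (0 1 7 3 10)(4 9) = [1, 7, 2, 10, 9, 5, 6, 3, 8, 4, 0]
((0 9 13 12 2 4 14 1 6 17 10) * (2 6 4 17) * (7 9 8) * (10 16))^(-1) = (0 10 16 17 2 6 12 13 9 7 8)(1 14 4)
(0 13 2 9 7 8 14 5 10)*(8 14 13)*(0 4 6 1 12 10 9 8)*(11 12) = (1 11 12 10 4 6)(2 8 13)(5 9 7 14) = [0, 11, 8, 3, 6, 9, 1, 14, 13, 7, 4, 12, 10, 2, 5]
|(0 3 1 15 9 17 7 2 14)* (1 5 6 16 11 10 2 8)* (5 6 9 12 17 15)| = 8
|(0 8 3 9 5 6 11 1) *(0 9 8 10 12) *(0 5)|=8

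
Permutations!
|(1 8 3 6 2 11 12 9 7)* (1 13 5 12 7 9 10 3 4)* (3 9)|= |(1 8 4)(2 11 7 13 5 12 10 9 3 6)|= 30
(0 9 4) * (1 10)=(0 9 4)(1 10)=[9, 10, 2, 3, 0, 5, 6, 7, 8, 4, 1]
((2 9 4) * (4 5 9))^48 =(9)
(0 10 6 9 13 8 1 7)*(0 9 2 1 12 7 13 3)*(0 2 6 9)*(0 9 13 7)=(0 10 13 8 12)(1 7 9 3 2)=[10, 7, 1, 2, 4, 5, 6, 9, 12, 3, 13, 11, 0, 8]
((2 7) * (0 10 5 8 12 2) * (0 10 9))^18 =(12)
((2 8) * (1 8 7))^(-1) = (1 7 2 8)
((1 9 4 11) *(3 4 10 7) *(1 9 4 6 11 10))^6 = ((1 4 10 7 3 6 11 9))^6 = (1 11 3 10)(4 9 6 7)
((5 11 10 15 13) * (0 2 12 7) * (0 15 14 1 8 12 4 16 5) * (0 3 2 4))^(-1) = (0 2 3 13 15 7 12 8 1 14 10 11 5 16 4)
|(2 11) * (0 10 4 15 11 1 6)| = 8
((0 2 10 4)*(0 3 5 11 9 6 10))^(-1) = (0 2)(3 4 10 6 9 11 5)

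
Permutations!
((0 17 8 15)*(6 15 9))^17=((0 17 8 9 6 15))^17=(0 15 6 9 8 17)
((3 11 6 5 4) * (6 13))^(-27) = ((3 11 13 6 5 4))^(-27) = (3 6)(4 13)(5 11)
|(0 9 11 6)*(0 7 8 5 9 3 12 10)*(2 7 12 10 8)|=|(0 3 10)(2 7)(5 9 11 6 12 8)|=6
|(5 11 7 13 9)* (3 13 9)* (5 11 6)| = |(3 13)(5 6)(7 9 11)| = 6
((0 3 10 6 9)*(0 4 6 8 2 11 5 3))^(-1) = (2 8 10 3 5 11)(4 9 6)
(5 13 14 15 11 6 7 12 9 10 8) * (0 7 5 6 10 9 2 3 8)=(0 7 12 2 3 8 6 5 13 14 15 11 10)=[7, 1, 3, 8, 4, 13, 5, 12, 6, 9, 0, 10, 2, 14, 15, 11]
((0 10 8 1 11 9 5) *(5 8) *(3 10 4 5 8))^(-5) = (0 4 5)(1 11 9 3 10 8)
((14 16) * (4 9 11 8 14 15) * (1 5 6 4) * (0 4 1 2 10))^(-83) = (0 15 8 4 2 14 9 10 16 11)(1 5 6)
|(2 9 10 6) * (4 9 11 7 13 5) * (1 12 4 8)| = |(1 12 4 9 10 6 2 11 7 13 5 8)| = 12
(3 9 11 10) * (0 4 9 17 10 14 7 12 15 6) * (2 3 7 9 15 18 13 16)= (0 4 15 6)(2 3 17 10 7 12 18 13 16)(9 11 14)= [4, 1, 3, 17, 15, 5, 0, 12, 8, 11, 7, 14, 18, 16, 9, 6, 2, 10, 13]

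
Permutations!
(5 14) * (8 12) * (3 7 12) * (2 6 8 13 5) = (2 6 8 3 7 12 13 5 14) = [0, 1, 6, 7, 4, 14, 8, 12, 3, 9, 10, 11, 13, 5, 2]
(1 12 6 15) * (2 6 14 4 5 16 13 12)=(1 2 6 15)(4 5 16 13 12 14)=[0, 2, 6, 3, 5, 16, 15, 7, 8, 9, 10, 11, 14, 12, 4, 1, 13]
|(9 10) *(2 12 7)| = |(2 12 7)(9 10)| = 6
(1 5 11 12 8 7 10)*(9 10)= (1 5 11 12 8 7 9 10)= [0, 5, 2, 3, 4, 11, 6, 9, 7, 10, 1, 12, 8]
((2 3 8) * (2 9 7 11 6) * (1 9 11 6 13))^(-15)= ((1 9 7 6 2 3 8 11 13))^(-15)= (1 6 8)(2 11 9)(3 13 7)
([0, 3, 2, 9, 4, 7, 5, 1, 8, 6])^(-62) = (1 5 9)(3 7 6)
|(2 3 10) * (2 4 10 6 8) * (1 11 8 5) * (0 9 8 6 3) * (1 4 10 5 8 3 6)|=|(0 9 3 6 8 2)(1 11)(4 5)|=6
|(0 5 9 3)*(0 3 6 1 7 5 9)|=6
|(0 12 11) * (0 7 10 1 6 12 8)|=6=|(0 8)(1 6 12 11 7 10)|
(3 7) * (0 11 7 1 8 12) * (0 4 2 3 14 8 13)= [11, 13, 3, 1, 2, 5, 6, 14, 12, 9, 10, 7, 4, 0, 8]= (0 11 7 14 8 12 4 2 3 1 13)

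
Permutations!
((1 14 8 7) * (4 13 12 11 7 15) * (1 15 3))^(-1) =(1 3 8 14)(4 15 7 11 12 13) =((1 14 8 3)(4 13 12 11 7 15))^(-1)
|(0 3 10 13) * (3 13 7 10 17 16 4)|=|(0 13)(3 17 16 4)(7 10)|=4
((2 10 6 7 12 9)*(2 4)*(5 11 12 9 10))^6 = (2 7 12)(4 6 11)(5 9 10)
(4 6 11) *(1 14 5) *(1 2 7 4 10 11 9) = (1 14 5 2 7 4 6 9)(10 11) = [0, 14, 7, 3, 6, 2, 9, 4, 8, 1, 11, 10, 12, 13, 5]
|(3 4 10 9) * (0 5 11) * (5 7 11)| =12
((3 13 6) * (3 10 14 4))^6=((3 13 6 10 14 4))^6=(14)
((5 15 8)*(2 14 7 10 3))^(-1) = ((2 14 7 10 3)(5 15 8))^(-1) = (2 3 10 7 14)(5 8 15)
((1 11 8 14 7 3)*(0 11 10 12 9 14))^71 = ((0 11 8)(1 10 12 9 14 7 3))^71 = (0 8 11)(1 10 12 9 14 7 3)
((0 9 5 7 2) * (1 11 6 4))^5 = (1 11 6 4)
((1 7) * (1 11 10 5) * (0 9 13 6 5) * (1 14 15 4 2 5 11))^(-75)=((0 9 13 6 11 10)(1 7)(2 5 14 15 4))^(-75)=(15)(0 6)(1 7)(9 11)(10 13)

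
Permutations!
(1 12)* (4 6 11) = (1 12)(4 6 11) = [0, 12, 2, 3, 6, 5, 11, 7, 8, 9, 10, 4, 1]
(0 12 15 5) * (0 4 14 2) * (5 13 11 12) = (0 5 4 14 2)(11 12 15 13) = [5, 1, 0, 3, 14, 4, 6, 7, 8, 9, 10, 12, 15, 11, 2, 13]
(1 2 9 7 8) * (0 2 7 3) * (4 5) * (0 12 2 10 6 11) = (0 10 6 11)(1 7 8)(2 9 3 12)(4 5) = [10, 7, 9, 12, 5, 4, 11, 8, 1, 3, 6, 0, 2]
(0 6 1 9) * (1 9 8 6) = (0 1 8 6 9) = [1, 8, 2, 3, 4, 5, 9, 7, 6, 0]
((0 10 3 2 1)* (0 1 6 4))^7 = ((0 10 3 2 6 4))^7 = (0 10 3 2 6 4)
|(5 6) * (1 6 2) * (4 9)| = 4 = |(1 6 5 2)(4 9)|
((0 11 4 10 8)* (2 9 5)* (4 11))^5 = ((11)(0 4 10 8)(2 9 5))^5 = (11)(0 4 10 8)(2 5 9)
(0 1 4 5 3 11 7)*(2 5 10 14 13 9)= (0 1 4 10 14 13 9 2 5 3 11 7)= [1, 4, 5, 11, 10, 3, 6, 0, 8, 2, 14, 7, 12, 9, 13]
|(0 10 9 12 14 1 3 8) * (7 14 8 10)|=|(0 7 14 1 3 10 9 12 8)|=9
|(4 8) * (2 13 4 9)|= 5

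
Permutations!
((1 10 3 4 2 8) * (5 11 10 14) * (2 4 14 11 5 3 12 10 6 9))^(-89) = (1 11 6 9 2 8)(3 14)(10 12)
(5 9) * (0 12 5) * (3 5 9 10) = [12, 1, 2, 5, 4, 10, 6, 7, 8, 0, 3, 11, 9] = (0 12 9)(3 5 10)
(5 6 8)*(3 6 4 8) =(3 6)(4 8 5) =[0, 1, 2, 6, 8, 4, 3, 7, 5]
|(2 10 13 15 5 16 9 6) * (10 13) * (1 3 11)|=|(1 3 11)(2 13 15 5 16 9 6)|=21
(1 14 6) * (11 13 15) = (1 14 6)(11 13 15) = [0, 14, 2, 3, 4, 5, 1, 7, 8, 9, 10, 13, 12, 15, 6, 11]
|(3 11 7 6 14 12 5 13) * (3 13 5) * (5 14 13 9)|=|(3 11 7 6 13 9 5 14 12)|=9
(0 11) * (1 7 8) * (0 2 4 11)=(1 7 8)(2 4 11)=[0, 7, 4, 3, 11, 5, 6, 8, 1, 9, 10, 2]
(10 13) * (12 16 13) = (10 12 16 13) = [0, 1, 2, 3, 4, 5, 6, 7, 8, 9, 12, 11, 16, 10, 14, 15, 13]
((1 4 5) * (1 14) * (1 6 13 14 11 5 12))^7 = ((1 4 12)(5 11)(6 13 14))^7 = (1 4 12)(5 11)(6 13 14)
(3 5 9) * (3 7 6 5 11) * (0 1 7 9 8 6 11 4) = (0 1 7 11 3 4)(5 8 6) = [1, 7, 2, 4, 0, 8, 5, 11, 6, 9, 10, 3]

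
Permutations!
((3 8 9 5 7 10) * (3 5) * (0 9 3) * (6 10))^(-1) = ((0 9)(3 8)(5 7 6 10))^(-1) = (0 9)(3 8)(5 10 6 7)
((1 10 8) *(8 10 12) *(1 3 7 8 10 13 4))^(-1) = (1 4 13 10 12)(3 8 7)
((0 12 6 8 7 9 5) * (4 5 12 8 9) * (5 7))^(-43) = (0 5 8)(4 7)(6 12 9)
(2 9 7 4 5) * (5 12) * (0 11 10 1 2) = [11, 2, 9, 3, 12, 0, 6, 4, 8, 7, 1, 10, 5] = (0 11 10 1 2 9 7 4 12 5)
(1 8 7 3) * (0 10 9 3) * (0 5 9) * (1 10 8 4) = (0 8 7 5 9 3 10)(1 4) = [8, 4, 2, 10, 1, 9, 6, 5, 7, 3, 0]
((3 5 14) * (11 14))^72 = ((3 5 11 14))^72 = (14)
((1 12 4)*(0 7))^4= (1 12 4)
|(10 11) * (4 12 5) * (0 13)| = 6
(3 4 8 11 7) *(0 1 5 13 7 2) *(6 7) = (0 1 5 13 6 7 3 4 8 11 2) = [1, 5, 0, 4, 8, 13, 7, 3, 11, 9, 10, 2, 12, 6]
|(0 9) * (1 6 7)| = 6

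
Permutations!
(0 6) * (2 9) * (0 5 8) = [6, 1, 9, 3, 4, 8, 5, 7, 0, 2] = (0 6 5 8)(2 9)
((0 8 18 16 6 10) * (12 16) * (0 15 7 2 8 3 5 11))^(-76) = ((0 3 5 11)(2 8 18 12 16 6 10 15 7))^(-76) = (2 6 8 10 18 15 12 7 16)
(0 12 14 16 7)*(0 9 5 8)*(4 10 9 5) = (0 12 14 16 7 5 8)(4 10 9) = [12, 1, 2, 3, 10, 8, 6, 5, 0, 4, 9, 11, 14, 13, 16, 15, 7]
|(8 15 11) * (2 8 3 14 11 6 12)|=15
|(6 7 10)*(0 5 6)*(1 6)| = |(0 5 1 6 7 10)| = 6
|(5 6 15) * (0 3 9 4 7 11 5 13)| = |(0 3 9 4 7 11 5 6 15 13)| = 10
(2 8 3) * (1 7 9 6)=(1 7 9 6)(2 8 3)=[0, 7, 8, 2, 4, 5, 1, 9, 3, 6]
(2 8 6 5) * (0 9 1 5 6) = (0 9 1 5 2 8) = [9, 5, 8, 3, 4, 2, 6, 7, 0, 1]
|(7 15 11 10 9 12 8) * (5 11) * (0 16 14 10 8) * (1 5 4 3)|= 24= |(0 16 14 10 9 12)(1 5 11 8 7 15 4 3)|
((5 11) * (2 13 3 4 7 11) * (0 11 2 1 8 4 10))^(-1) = ((0 11 5 1 8 4 7 2 13 3 10))^(-1) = (0 10 3 13 2 7 4 8 1 5 11)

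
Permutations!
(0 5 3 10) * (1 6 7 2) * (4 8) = (0 5 3 10)(1 6 7 2)(4 8) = [5, 6, 1, 10, 8, 3, 7, 2, 4, 9, 0]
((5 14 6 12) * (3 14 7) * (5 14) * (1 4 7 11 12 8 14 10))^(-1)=(1 10 12 11 5 3 7 4)(6 14 8)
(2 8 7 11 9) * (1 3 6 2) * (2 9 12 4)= (1 3 6 9)(2 8 7 11 12 4)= [0, 3, 8, 6, 2, 5, 9, 11, 7, 1, 10, 12, 4]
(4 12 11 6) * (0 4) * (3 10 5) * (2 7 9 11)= (0 4 12 2 7 9 11 6)(3 10 5)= [4, 1, 7, 10, 12, 3, 0, 9, 8, 11, 5, 6, 2]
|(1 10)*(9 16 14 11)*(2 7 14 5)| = 14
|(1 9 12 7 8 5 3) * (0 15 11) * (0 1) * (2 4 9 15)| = 9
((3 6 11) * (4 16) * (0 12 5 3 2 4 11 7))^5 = (0 7 6 3 5 12)(2 4 16 11)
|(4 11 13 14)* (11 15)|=|(4 15 11 13 14)|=5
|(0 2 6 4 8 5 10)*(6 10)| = 12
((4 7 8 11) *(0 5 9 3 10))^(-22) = ((0 5 9 3 10)(4 7 8 11))^(-22) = (0 3 5 10 9)(4 8)(7 11)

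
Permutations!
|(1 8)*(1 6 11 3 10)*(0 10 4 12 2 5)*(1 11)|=24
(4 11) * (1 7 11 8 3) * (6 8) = (1 7 11 4 6 8 3) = [0, 7, 2, 1, 6, 5, 8, 11, 3, 9, 10, 4]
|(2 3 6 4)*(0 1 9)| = |(0 1 9)(2 3 6 4)| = 12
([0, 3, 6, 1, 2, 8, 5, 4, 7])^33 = [0, 3, 8, 1, 5, 4, 7, 6, 2]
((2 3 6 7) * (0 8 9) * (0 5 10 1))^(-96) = (10)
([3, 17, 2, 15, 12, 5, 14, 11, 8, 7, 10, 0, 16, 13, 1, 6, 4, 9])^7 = [9, 15, 2, 7, 12, 5, 0, 1, 8, 14, 10, 17, 16, 13, 3, 11, 4, 6]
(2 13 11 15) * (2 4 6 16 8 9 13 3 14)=(2 3 14)(4 6 16 8 9 13 11 15)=[0, 1, 3, 14, 6, 5, 16, 7, 9, 13, 10, 15, 12, 11, 2, 4, 8]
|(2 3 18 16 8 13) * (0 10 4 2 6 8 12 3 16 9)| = 9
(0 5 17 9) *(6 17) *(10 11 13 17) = [5, 1, 2, 3, 4, 6, 10, 7, 8, 0, 11, 13, 12, 17, 14, 15, 16, 9] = (0 5 6 10 11 13 17 9)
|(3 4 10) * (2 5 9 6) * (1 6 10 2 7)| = 6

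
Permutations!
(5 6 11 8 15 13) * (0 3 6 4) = [3, 1, 2, 6, 0, 4, 11, 7, 15, 9, 10, 8, 12, 5, 14, 13] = (0 3 6 11 8 15 13 5 4)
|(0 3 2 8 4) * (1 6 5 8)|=8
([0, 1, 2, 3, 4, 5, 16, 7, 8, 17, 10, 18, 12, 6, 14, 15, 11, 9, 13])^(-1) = [0, 1, 2, 3, 4, 5, 13, 7, 8, 17, 10, 16, 12, 18, 14, 15, 6, 9, 11]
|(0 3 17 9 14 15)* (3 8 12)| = |(0 8 12 3 17 9 14 15)| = 8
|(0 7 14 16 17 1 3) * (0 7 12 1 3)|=15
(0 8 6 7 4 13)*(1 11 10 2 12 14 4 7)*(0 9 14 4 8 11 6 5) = (0 11 10 2 12 4 13 9 14 8 5)(1 6) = [11, 6, 12, 3, 13, 0, 1, 7, 5, 14, 2, 10, 4, 9, 8]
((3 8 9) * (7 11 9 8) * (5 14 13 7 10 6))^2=(3 6 14 7 9 10 5 13 11)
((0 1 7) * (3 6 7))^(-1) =((0 1 3 6 7))^(-1) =(0 7 6 3 1)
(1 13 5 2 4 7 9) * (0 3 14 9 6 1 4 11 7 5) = (0 3 14 9 4 5 2 11 7 6 1 13) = [3, 13, 11, 14, 5, 2, 1, 6, 8, 4, 10, 7, 12, 0, 9]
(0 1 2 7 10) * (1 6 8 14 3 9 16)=[6, 2, 7, 9, 4, 5, 8, 10, 14, 16, 0, 11, 12, 13, 3, 15, 1]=(0 6 8 14 3 9 16 1 2 7 10)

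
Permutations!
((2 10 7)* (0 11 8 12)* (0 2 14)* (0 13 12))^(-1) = (0 8 11)(2 12 13 14 7 10)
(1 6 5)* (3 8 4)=(1 6 5)(3 8 4)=[0, 6, 2, 8, 3, 1, 5, 7, 4]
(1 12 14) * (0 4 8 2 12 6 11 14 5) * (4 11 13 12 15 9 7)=(0 11 14 1 6 13 12 5)(2 15 9 7 4 8)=[11, 6, 15, 3, 8, 0, 13, 4, 2, 7, 10, 14, 5, 12, 1, 9]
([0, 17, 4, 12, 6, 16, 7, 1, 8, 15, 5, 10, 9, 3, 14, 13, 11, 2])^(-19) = (1 7 6 4 2 17)(3 12 9 15 13)(5 16 11 10)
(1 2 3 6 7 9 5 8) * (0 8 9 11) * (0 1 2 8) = (1 8 2 3 6 7 11)(5 9) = [0, 8, 3, 6, 4, 9, 7, 11, 2, 5, 10, 1]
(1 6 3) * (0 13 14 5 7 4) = [13, 6, 2, 1, 0, 7, 3, 4, 8, 9, 10, 11, 12, 14, 5] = (0 13 14 5 7 4)(1 6 3)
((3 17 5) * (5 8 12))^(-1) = (3 5 12 8 17)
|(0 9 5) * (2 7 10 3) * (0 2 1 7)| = 4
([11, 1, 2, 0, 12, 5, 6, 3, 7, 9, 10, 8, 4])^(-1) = (0 3 7 8 11)(4 12)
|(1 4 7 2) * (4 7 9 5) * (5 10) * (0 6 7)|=20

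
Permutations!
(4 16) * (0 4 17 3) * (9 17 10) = (0 4 16 10 9 17 3) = [4, 1, 2, 0, 16, 5, 6, 7, 8, 17, 9, 11, 12, 13, 14, 15, 10, 3]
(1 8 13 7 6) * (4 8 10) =[0, 10, 2, 3, 8, 5, 1, 6, 13, 9, 4, 11, 12, 7] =(1 10 4 8 13 7 6)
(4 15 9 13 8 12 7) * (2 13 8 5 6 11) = (2 13 5 6 11)(4 15 9 8 12 7) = [0, 1, 13, 3, 15, 6, 11, 4, 12, 8, 10, 2, 7, 5, 14, 9]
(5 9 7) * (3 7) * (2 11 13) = (2 11 13)(3 7 5 9) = [0, 1, 11, 7, 4, 9, 6, 5, 8, 3, 10, 13, 12, 2]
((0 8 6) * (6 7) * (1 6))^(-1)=((0 8 7 1 6))^(-1)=(0 6 1 7 8)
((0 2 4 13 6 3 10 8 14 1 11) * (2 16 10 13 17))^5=(0 1 8 16 11 14 10)(2 17 4)(3 6 13)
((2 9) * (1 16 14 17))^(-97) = ((1 16 14 17)(2 9))^(-97) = (1 17 14 16)(2 9)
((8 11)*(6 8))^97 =(6 8 11)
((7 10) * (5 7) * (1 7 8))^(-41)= (1 8 5 10 7)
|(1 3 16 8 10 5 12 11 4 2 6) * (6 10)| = 30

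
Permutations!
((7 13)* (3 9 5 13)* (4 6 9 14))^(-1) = ((3 14 4 6 9 5 13 7))^(-1) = (3 7 13 5 9 6 4 14)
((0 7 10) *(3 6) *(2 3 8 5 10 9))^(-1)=((0 7 9 2 3 6 8 5 10))^(-1)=(0 10 5 8 6 3 2 9 7)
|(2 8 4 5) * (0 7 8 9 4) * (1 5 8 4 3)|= 20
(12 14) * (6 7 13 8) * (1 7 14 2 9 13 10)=(1 7 10)(2 9 13 8 6 14 12)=[0, 7, 9, 3, 4, 5, 14, 10, 6, 13, 1, 11, 2, 8, 12]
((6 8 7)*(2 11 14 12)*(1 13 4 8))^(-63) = (1 8)(2 11 14 12)(4 6)(7 13)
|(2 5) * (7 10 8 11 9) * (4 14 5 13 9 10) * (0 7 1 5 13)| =9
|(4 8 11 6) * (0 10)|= |(0 10)(4 8 11 6)|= 4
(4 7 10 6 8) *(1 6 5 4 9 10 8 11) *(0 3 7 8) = [3, 6, 2, 7, 8, 4, 11, 0, 9, 10, 5, 1] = (0 3 7)(1 6 11)(4 8 9 10 5)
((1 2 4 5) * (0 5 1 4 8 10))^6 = ((0 5 4 1 2 8 10))^6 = (0 10 8 2 1 4 5)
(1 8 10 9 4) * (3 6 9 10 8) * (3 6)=(10)(1 6 9 4)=[0, 6, 2, 3, 1, 5, 9, 7, 8, 4, 10]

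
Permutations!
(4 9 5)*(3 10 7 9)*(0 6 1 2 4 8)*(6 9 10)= (0 9 5 8)(1 2 4 3 6)(7 10)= [9, 2, 4, 6, 3, 8, 1, 10, 0, 5, 7]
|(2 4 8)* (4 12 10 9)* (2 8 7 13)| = 7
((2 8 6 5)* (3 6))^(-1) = ((2 8 3 6 5))^(-1) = (2 5 6 3 8)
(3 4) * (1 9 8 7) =(1 9 8 7)(3 4) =[0, 9, 2, 4, 3, 5, 6, 1, 7, 8]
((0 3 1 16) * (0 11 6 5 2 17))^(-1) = ((0 3 1 16 11 6 5 2 17))^(-1) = (0 17 2 5 6 11 16 1 3)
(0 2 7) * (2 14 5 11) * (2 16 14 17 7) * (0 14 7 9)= (0 17 9)(5 11 16 7 14)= [17, 1, 2, 3, 4, 11, 6, 14, 8, 0, 10, 16, 12, 13, 5, 15, 7, 9]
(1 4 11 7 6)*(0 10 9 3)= (0 10 9 3)(1 4 11 7 6)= [10, 4, 2, 0, 11, 5, 1, 6, 8, 3, 9, 7]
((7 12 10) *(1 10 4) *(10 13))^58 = (1 12 10)(4 7 13)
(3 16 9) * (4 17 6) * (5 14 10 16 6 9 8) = [0, 1, 2, 6, 17, 14, 4, 7, 5, 3, 16, 11, 12, 13, 10, 15, 8, 9] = (3 6 4 17 9)(5 14 10 16 8)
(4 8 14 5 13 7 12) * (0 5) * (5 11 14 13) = (0 11 14)(4 8 13 7 12) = [11, 1, 2, 3, 8, 5, 6, 12, 13, 9, 10, 14, 4, 7, 0]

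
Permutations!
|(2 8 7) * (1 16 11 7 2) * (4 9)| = 4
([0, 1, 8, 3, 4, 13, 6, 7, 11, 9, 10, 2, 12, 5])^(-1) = [0, 1, 11, 3, 4, 13, 6, 7, 2, 9, 10, 8, 12, 5]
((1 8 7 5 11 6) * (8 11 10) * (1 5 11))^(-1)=((5 10 8 7 11 6))^(-1)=(5 6 11 7 8 10)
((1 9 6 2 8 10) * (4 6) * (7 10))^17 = ((1 9 4 6 2 8 7 10))^17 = (1 9 4 6 2 8 7 10)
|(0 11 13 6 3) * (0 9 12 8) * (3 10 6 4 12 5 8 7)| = |(0 11 13 4 12 7 3 9 5 8)(6 10)| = 10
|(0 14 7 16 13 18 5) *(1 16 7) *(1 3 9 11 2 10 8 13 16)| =11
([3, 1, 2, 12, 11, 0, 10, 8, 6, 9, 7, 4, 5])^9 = (0 3 12 5)(4 11)(6 10 7 8)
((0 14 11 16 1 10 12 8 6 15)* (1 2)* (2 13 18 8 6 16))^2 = ((0 14 11 2 1 10 12 6 15)(8 16 13 18))^2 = (0 11 1 12 15 14 2 10 6)(8 13)(16 18)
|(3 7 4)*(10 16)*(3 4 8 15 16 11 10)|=|(3 7 8 15 16)(10 11)|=10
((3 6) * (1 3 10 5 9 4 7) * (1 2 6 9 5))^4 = (1 7)(2 3)(4 10)(6 9)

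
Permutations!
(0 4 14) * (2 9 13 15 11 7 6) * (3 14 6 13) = (0 4 6 2 9 3 14)(7 13 15 11) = [4, 1, 9, 14, 6, 5, 2, 13, 8, 3, 10, 7, 12, 15, 0, 11]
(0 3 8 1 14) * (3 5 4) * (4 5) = (0 4 3 8 1 14) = [4, 14, 2, 8, 3, 5, 6, 7, 1, 9, 10, 11, 12, 13, 0]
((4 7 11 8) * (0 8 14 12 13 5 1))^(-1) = (0 1 5 13 12 14 11 7 4 8)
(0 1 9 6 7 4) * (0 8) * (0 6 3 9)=(0 1)(3 9)(4 8 6 7)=[1, 0, 2, 9, 8, 5, 7, 4, 6, 3]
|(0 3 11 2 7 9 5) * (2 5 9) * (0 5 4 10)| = |(0 3 11 4 10)(2 7)| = 10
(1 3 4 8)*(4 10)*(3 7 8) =(1 7 8)(3 10 4) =[0, 7, 2, 10, 3, 5, 6, 8, 1, 9, 4]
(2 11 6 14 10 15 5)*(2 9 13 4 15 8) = [0, 1, 11, 3, 15, 9, 14, 7, 2, 13, 8, 6, 12, 4, 10, 5] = (2 11 6 14 10 8)(4 15 5 9 13)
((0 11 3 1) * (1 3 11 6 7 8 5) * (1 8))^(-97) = ((11)(0 6 7 1)(5 8))^(-97) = (11)(0 1 7 6)(5 8)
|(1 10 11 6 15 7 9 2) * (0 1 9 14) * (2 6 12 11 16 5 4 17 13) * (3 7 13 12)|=|(0 1 10 16 5 4 17 12 11 3 7 14)(2 9 6 15 13)|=60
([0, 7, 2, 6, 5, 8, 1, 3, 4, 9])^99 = [0, 6, 2, 7, 4, 5, 3, 1, 8, 9]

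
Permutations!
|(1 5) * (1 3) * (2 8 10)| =3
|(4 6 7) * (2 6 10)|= |(2 6 7 4 10)|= 5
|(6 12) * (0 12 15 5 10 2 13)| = 8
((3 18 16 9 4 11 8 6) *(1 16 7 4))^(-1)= (1 9 16)(3 6 8 11 4 7 18)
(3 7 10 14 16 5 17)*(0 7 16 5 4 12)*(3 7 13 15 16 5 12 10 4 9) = (0 13 15 16 9 3 5 17 7 4 10 14 12) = [13, 1, 2, 5, 10, 17, 6, 4, 8, 3, 14, 11, 0, 15, 12, 16, 9, 7]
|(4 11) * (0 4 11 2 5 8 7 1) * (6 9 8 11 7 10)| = |(0 4 2 5 11 7 1)(6 9 8 10)| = 28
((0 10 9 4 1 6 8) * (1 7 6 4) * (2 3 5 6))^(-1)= (0 8 6 5 3 2 7 4 1 9 10)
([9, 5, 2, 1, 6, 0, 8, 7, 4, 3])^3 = [1, 9, 2, 0, 4, 3, 6, 7, 8, 5]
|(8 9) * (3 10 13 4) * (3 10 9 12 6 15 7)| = |(3 9 8 12 6 15 7)(4 10 13)| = 21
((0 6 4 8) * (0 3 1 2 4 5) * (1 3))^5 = (0 5 6)(1 2 4 8)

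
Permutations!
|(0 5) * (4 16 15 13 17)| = |(0 5)(4 16 15 13 17)| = 10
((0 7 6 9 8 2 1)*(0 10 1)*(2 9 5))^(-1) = (0 2 5 6 7)(1 10)(8 9)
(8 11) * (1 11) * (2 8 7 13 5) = (1 11 7 13 5 2 8) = [0, 11, 8, 3, 4, 2, 6, 13, 1, 9, 10, 7, 12, 5]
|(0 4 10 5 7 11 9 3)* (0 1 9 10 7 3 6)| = 10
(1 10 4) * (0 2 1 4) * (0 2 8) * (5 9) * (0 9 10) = [8, 0, 1, 3, 4, 10, 6, 7, 9, 5, 2] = (0 8 9 5 10 2 1)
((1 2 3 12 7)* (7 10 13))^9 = (1 3 10 7 2 12 13) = ((1 2 3 12 10 13 7))^9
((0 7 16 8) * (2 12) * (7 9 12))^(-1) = ((0 9 12 2 7 16 8))^(-1) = (0 8 16 7 2 12 9)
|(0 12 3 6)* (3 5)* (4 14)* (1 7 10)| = |(0 12 5 3 6)(1 7 10)(4 14)| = 30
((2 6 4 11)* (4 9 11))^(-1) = ((2 6 9 11))^(-1) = (2 11 9 6)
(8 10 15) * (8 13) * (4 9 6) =(4 9 6)(8 10 15 13) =[0, 1, 2, 3, 9, 5, 4, 7, 10, 6, 15, 11, 12, 8, 14, 13]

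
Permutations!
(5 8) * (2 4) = [0, 1, 4, 3, 2, 8, 6, 7, 5] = (2 4)(5 8)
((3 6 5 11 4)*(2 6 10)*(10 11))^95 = ((2 6 5 10)(3 11 4))^95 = (2 10 5 6)(3 4 11)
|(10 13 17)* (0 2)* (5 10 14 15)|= |(0 2)(5 10 13 17 14 15)|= 6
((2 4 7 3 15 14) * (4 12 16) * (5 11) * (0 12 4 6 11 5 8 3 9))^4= (0 11 14 9 6 15 7 16 3 4 12 8 2)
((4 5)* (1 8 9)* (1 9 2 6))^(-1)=(9)(1 6 2 8)(4 5)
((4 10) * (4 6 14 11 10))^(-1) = (6 10 11 14)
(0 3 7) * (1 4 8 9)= (0 3 7)(1 4 8 9)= [3, 4, 2, 7, 8, 5, 6, 0, 9, 1]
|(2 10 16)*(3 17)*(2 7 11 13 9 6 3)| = |(2 10 16 7 11 13 9 6 3 17)| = 10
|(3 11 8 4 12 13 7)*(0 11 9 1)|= |(0 11 8 4 12 13 7 3 9 1)|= 10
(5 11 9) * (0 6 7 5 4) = [6, 1, 2, 3, 0, 11, 7, 5, 8, 4, 10, 9] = (0 6 7 5 11 9 4)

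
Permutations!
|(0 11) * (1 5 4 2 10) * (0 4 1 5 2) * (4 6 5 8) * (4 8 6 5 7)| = 9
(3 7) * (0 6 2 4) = (0 6 2 4)(3 7) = [6, 1, 4, 7, 0, 5, 2, 3]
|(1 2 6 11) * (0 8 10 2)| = 7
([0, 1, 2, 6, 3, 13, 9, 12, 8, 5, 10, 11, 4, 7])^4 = (3 13)(4 5)(6 7)(9 12)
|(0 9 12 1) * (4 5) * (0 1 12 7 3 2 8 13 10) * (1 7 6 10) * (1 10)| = 10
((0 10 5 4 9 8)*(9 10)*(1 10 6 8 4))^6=(10)(0 9 4 6 8)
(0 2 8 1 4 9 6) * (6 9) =[2, 4, 8, 3, 6, 5, 0, 7, 1, 9] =(9)(0 2 8 1 4 6)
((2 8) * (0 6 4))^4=(8)(0 6 4)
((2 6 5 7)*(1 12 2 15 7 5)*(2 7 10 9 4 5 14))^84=(1 5 15 6 4 7 2 9 12 14 10)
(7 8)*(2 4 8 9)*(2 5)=[0, 1, 4, 3, 8, 2, 6, 9, 7, 5]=(2 4 8 7 9 5)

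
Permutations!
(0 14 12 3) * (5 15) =(0 14 12 3)(5 15) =[14, 1, 2, 0, 4, 15, 6, 7, 8, 9, 10, 11, 3, 13, 12, 5]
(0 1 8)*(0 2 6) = (0 1 8 2 6) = [1, 8, 6, 3, 4, 5, 0, 7, 2]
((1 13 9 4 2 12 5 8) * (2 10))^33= (1 12 4)(2 9 8)(5 10 13)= ((1 13 9 4 10 2 12 5 8))^33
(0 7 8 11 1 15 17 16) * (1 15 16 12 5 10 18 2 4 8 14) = (0 7 14 1 16)(2 4 8 11 15 17 12 5 10 18) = [7, 16, 4, 3, 8, 10, 6, 14, 11, 9, 18, 15, 5, 13, 1, 17, 0, 12, 2]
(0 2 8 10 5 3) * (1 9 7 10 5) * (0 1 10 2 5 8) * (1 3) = [5, 9, 0, 3, 4, 1, 6, 2, 8, 7, 10] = (10)(0 5 1 9 7 2)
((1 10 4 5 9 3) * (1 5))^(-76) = ((1 10 4)(3 5 9))^(-76) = (1 4 10)(3 9 5)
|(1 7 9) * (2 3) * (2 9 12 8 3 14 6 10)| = |(1 7 12 8 3 9)(2 14 6 10)| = 12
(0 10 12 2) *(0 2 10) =(10 12) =[0, 1, 2, 3, 4, 5, 6, 7, 8, 9, 12, 11, 10]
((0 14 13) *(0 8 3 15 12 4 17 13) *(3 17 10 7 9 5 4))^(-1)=((0 14)(3 15 12)(4 10 7 9 5)(8 17 13))^(-1)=(0 14)(3 12 15)(4 5 9 7 10)(8 13 17)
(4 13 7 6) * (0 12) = (0 12)(4 13 7 6) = [12, 1, 2, 3, 13, 5, 4, 6, 8, 9, 10, 11, 0, 7]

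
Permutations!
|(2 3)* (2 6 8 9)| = 5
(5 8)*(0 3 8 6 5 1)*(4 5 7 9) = [3, 0, 2, 8, 5, 6, 7, 9, 1, 4] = (0 3 8 1)(4 5 6 7 9)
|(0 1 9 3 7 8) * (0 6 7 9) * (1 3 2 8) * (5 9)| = |(0 3 5 9 2 8 6 7 1)| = 9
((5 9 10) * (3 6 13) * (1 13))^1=((1 13 3 6)(5 9 10))^1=(1 13 3 6)(5 9 10)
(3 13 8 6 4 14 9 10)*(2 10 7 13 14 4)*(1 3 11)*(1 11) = (1 3 14 9 7 13 8 6 2 10) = [0, 3, 10, 14, 4, 5, 2, 13, 6, 7, 1, 11, 12, 8, 9]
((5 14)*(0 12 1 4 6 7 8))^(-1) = ((0 12 1 4 6 7 8)(5 14))^(-1) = (0 8 7 6 4 1 12)(5 14)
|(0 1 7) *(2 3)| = |(0 1 7)(2 3)| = 6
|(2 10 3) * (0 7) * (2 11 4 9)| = |(0 7)(2 10 3 11 4 9)| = 6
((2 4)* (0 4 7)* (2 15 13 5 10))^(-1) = (0 7 2 10 5 13 15 4)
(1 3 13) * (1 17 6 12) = (1 3 13 17 6 12) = [0, 3, 2, 13, 4, 5, 12, 7, 8, 9, 10, 11, 1, 17, 14, 15, 16, 6]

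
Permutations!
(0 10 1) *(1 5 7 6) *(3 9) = (0 10 5 7 6 1)(3 9) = [10, 0, 2, 9, 4, 7, 1, 6, 8, 3, 5]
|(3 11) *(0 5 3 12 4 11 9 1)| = 15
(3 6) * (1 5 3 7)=[0, 5, 2, 6, 4, 3, 7, 1]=(1 5 3 6 7)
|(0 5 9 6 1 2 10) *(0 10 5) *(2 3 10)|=7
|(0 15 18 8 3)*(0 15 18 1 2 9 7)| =9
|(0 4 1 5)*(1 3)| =|(0 4 3 1 5)| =5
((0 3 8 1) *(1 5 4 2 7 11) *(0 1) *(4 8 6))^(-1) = ((0 3 6 4 2 7 11)(5 8))^(-1) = (0 11 7 2 4 6 3)(5 8)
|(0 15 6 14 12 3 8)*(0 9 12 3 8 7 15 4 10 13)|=|(0 4 10 13)(3 7 15 6 14)(8 9 12)|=60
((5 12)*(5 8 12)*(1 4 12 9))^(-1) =(1 9 8 12 4)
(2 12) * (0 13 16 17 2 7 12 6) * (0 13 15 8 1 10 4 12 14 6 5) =(0 15 8 1 10 4 12 7 14 6 13 16 17 2 5) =[15, 10, 5, 3, 12, 0, 13, 14, 1, 9, 4, 11, 7, 16, 6, 8, 17, 2]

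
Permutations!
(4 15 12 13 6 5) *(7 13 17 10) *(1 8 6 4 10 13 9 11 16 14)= (1 8 6 5 10 7 9 11 16 14)(4 15 12 17 13)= [0, 8, 2, 3, 15, 10, 5, 9, 6, 11, 7, 16, 17, 4, 1, 12, 14, 13]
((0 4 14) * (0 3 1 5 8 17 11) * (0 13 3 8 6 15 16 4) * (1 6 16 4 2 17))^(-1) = ((1 5 16 2 17 11 13 3 6 15 4 14 8))^(-1) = (1 8 14 4 15 6 3 13 11 17 2 16 5)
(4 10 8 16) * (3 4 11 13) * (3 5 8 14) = (3 4 10 14)(5 8 16 11 13) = [0, 1, 2, 4, 10, 8, 6, 7, 16, 9, 14, 13, 12, 5, 3, 15, 11]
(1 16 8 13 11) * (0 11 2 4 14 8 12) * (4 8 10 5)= (0 11 1 16 12)(2 8 13)(4 14 10 5)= [11, 16, 8, 3, 14, 4, 6, 7, 13, 9, 5, 1, 0, 2, 10, 15, 12]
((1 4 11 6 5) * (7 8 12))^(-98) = (1 11 5 4 6)(7 8 12)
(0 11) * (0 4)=(0 11 4)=[11, 1, 2, 3, 0, 5, 6, 7, 8, 9, 10, 4]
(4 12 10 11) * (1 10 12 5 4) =(12)(1 10 11)(4 5) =[0, 10, 2, 3, 5, 4, 6, 7, 8, 9, 11, 1, 12]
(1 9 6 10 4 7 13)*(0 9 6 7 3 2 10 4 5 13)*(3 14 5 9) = (0 3 2 10 9 7)(1 6 4 14 5 13) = [3, 6, 10, 2, 14, 13, 4, 0, 8, 7, 9, 11, 12, 1, 5]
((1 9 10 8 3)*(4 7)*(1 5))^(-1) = (1 5 3 8 10 9)(4 7)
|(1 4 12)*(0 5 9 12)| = |(0 5 9 12 1 4)| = 6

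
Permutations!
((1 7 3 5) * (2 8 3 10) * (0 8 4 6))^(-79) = ((0 8 3 5 1 7 10 2 4 6))^(-79) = (0 8 3 5 1 7 10 2 4 6)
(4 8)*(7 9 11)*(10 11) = [0, 1, 2, 3, 8, 5, 6, 9, 4, 10, 11, 7] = (4 8)(7 9 10 11)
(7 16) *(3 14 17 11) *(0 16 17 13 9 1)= (0 16 7 17 11 3 14 13 9 1)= [16, 0, 2, 14, 4, 5, 6, 17, 8, 1, 10, 3, 12, 9, 13, 15, 7, 11]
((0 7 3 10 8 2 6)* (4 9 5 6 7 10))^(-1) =(0 6 5 9 4 3 7 2 8 10)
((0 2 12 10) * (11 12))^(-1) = (0 10 12 11 2)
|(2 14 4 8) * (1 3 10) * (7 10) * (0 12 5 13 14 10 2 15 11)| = |(0 12 5 13 14 4 8 15 11)(1 3 7 2 10)| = 45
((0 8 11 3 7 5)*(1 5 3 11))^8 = (11)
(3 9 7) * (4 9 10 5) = (3 10 5 4 9 7) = [0, 1, 2, 10, 9, 4, 6, 3, 8, 7, 5]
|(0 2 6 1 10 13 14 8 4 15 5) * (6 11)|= 12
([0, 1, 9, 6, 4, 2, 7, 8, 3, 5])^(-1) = [0, 1, 5, 8, 4, 9, 3, 6, 7, 2]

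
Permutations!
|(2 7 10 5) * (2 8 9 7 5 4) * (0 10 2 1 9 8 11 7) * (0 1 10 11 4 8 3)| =18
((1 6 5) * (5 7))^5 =((1 6 7 5))^5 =(1 6 7 5)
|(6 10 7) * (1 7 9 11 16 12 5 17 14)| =|(1 7 6 10 9 11 16 12 5 17 14)| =11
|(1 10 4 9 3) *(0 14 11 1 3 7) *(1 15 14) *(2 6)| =6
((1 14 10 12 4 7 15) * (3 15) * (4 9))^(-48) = (1 7 12)(3 9 14)(4 10 15)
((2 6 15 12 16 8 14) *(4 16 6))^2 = (2 16 14 4 8)(6 12 15)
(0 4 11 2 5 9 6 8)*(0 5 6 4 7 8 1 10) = [7, 10, 6, 3, 11, 9, 1, 8, 5, 4, 0, 2] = (0 7 8 5 9 4 11 2 6 1 10)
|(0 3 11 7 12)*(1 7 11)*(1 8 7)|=5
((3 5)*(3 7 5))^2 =((5 7))^2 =(7)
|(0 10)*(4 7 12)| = 6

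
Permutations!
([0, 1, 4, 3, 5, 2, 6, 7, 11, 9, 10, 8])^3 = [0, 1, 2, 3, 4, 5, 6, 7, 11, 9, 10, 8]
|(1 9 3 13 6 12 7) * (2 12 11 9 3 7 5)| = 21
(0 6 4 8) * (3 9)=[6, 1, 2, 9, 8, 5, 4, 7, 0, 3]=(0 6 4 8)(3 9)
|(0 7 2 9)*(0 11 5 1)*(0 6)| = |(0 7 2 9 11 5 1 6)| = 8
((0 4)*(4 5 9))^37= (0 5 9 4)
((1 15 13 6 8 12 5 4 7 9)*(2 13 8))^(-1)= (1 9 7 4 5 12 8 15)(2 6 13)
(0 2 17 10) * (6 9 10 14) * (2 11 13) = (0 11 13 2 17 14 6 9 10) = [11, 1, 17, 3, 4, 5, 9, 7, 8, 10, 0, 13, 12, 2, 6, 15, 16, 14]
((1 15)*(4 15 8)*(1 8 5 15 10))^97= ((1 5 15 8 4 10))^97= (1 5 15 8 4 10)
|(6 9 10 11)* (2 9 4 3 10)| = |(2 9)(3 10 11 6 4)| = 10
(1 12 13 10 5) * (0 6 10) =(0 6 10 5 1 12 13) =[6, 12, 2, 3, 4, 1, 10, 7, 8, 9, 5, 11, 13, 0]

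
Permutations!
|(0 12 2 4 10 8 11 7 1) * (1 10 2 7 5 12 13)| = |(0 13 1)(2 4)(5 12 7 10 8 11)| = 6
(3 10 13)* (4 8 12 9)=(3 10 13)(4 8 12 9)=[0, 1, 2, 10, 8, 5, 6, 7, 12, 4, 13, 11, 9, 3]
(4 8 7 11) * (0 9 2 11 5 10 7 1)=[9, 0, 11, 3, 8, 10, 6, 5, 1, 2, 7, 4]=(0 9 2 11 4 8 1)(5 10 7)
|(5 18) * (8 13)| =2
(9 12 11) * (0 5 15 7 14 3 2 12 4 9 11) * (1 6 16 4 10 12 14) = (0 5 15 7 1 6 16 4 9 10 12)(2 14 3) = [5, 6, 14, 2, 9, 15, 16, 1, 8, 10, 12, 11, 0, 13, 3, 7, 4]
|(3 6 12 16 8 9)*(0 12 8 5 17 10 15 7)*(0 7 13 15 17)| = 4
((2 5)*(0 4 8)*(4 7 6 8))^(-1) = ((0 7 6 8)(2 5))^(-1) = (0 8 6 7)(2 5)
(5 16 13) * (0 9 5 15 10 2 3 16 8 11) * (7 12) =[9, 1, 3, 16, 4, 8, 6, 12, 11, 5, 2, 0, 7, 15, 14, 10, 13] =(0 9 5 8 11)(2 3 16 13 15 10)(7 12)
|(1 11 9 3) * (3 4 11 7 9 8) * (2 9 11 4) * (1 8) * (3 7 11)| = 6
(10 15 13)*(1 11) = [0, 11, 2, 3, 4, 5, 6, 7, 8, 9, 15, 1, 12, 10, 14, 13] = (1 11)(10 15 13)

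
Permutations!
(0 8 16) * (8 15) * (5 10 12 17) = [15, 1, 2, 3, 4, 10, 6, 7, 16, 9, 12, 11, 17, 13, 14, 8, 0, 5] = (0 15 8 16)(5 10 12 17)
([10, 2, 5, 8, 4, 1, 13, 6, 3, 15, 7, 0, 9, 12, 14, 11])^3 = (0 6 9)(3 8)(7 12 11)(10 13 15)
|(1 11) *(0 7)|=|(0 7)(1 11)|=2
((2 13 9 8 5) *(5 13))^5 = (2 5)(8 9 13)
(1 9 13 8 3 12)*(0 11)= [11, 9, 2, 12, 4, 5, 6, 7, 3, 13, 10, 0, 1, 8]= (0 11)(1 9 13 8 3 12)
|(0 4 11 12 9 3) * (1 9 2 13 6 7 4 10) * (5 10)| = 42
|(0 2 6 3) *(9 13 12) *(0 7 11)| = |(0 2 6 3 7 11)(9 13 12)| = 6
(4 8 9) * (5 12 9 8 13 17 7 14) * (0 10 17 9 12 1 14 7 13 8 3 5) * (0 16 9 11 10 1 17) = (0 1 14 16 9 4 8 3 5 17 13 11 10) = [1, 14, 2, 5, 8, 17, 6, 7, 3, 4, 0, 10, 12, 11, 16, 15, 9, 13]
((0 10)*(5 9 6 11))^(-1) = (0 10)(5 11 6 9)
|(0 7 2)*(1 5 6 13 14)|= 15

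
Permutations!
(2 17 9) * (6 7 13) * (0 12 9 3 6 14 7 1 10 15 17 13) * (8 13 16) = [12, 10, 16, 6, 4, 5, 1, 0, 13, 2, 15, 11, 9, 14, 7, 17, 8, 3] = (0 12 9 2 16 8 13 14 7)(1 10 15 17 3 6)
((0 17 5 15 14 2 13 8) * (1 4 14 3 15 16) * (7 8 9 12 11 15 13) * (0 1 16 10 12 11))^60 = (17)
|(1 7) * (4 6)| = |(1 7)(4 6)| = 2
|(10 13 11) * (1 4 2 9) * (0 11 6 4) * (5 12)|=18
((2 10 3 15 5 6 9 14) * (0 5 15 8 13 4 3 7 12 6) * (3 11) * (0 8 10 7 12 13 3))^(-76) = ((15)(0 5 8 3 10 12 6 9 14 2 7 13 4 11))^(-76) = (15)(0 14 8 7 10 4 6)(2 3 13 12 11 9 5)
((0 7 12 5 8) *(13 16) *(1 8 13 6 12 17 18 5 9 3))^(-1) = ((0 7 17 18 5 13 16 6 12 9 3 1 8))^(-1) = (0 8 1 3 9 12 6 16 13 5 18 17 7)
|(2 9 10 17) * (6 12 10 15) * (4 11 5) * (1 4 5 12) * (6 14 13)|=|(1 4 11 12 10 17 2 9 15 14 13 6)|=12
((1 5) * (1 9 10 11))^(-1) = ((1 5 9 10 11))^(-1) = (1 11 10 9 5)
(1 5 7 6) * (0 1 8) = (0 1 5 7 6 8) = [1, 5, 2, 3, 4, 7, 8, 6, 0]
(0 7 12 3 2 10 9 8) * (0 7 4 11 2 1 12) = (0 4 11 2 10 9 8 7)(1 12 3) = [4, 12, 10, 1, 11, 5, 6, 0, 7, 8, 9, 2, 3]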